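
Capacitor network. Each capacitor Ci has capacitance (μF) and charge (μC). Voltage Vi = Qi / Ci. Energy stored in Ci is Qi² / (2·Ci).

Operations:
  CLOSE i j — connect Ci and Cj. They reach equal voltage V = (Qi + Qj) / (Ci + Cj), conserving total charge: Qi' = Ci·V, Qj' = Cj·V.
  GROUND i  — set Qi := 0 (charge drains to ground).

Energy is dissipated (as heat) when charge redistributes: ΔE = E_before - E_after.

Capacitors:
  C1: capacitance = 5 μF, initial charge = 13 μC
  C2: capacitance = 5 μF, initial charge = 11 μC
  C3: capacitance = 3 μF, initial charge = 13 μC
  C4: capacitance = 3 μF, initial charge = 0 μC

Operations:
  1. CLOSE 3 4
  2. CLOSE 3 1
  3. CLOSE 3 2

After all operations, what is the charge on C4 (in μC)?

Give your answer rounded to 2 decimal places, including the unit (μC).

Initial: C1(5μF, Q=13μC, V=2.60V), C2(5μF, Q=11μC, V=2.20V), C3(3μF, Q=13μC, V=4.33V), C4(3μF, Q=0μC, V=0.00V)
Op 1: CLOSE 3-4: Q_total=13.00, C_total=6.00, V=2.17; Q3=6.50, Q4=6.50; dissipated=14.083
Op 2: CLOSE 3-1: Q_total=19.50, C_total=8.00, V=2.44; Q3=7.31, Q1=12.19; dissipated=0.176
Op 3: CLOSE 3-2: Q_total=18.31, C_total=8.00, V=2.29; Q3=6.87, Q2=11.45; dissipated=0.053
Final charges: Q1=12.19, Q2=11.45, Q3=6.87, Q4=6.50

Answer: 6.50 μC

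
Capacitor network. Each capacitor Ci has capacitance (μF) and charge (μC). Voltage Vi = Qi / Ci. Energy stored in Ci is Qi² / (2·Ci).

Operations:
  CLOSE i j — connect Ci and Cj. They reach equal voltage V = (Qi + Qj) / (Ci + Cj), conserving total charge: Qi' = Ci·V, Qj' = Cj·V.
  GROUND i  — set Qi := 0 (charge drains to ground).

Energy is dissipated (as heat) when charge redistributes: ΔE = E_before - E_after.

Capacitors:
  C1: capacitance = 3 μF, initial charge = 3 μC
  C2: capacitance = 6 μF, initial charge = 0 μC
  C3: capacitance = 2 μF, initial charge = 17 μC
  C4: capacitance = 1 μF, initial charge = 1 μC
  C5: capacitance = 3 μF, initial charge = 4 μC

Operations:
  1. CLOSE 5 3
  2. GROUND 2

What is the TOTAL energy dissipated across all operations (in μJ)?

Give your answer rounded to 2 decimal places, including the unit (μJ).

Initial: C1(3μF, Q=3μC, V=1.00V), C2(6μF, Q=0μC, V=0.00V), C3(2μF, Q=17μC, V=8.50V), C4(1μF, Q=1μC, V=1.00V), C5(3μF, Q=4μC, V=1.33V)
Op 1: CLOSE 5-3: Q_total=21.00, C_total=5.00, V=4.20; Q5=12.60, Q3=8.40; dissipated=30.817
Op 2: GROUND 2: Q2=0; energy lost=0.000
Total dissipated: 30.817 μJ

Answer: 30.82 μJ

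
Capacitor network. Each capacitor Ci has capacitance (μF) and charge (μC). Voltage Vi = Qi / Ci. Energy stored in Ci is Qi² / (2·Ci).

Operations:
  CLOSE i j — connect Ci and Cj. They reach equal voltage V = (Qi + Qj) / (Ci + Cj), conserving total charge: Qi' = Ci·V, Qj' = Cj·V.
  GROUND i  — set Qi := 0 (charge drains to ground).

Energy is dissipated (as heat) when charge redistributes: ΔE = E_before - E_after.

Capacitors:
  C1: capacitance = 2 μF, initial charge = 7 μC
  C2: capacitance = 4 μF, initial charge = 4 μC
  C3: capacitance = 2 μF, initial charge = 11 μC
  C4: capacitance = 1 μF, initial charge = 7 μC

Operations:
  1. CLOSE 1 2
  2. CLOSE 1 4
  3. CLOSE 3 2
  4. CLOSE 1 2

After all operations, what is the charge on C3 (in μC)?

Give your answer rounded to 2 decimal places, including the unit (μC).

Answer: 6.11 μC

Derivation:
Initial: C1(2μF, Q=7μC, V=3.50V), C2(4μF, Q=4μC, V=1.00V), C3(2μF, Q=11μC, V=5.50V), C4(1μF, Q=7μC, V=7.00V)
Op 1: CLOSE 1-2: Q_total=11.00, C_total=6.00, V=1.83; Q1=3.67, Q2=7.33; dissipated=4.167
Op 2: CLOSE 1-4: Q_total=10.67, C_total=3.00, V=3.56; Q1=7.11, Q4=3.56; dissipated=8.898
Op 3: CLOSE 3-2: Q_total=18.33, C_total=6.00, V=3.06; Q3=6.11, Q2=12.22; dissipated=8.963
Op 4: CLOSE 1-2: Q_total=19.33, C_total=6.00, V=3.22; Q1=6.44, Q2=12.89; dissipated=0.167
Final charges: Q1=6.44, Q2=12.89, Q3=6.11, Q4=3.56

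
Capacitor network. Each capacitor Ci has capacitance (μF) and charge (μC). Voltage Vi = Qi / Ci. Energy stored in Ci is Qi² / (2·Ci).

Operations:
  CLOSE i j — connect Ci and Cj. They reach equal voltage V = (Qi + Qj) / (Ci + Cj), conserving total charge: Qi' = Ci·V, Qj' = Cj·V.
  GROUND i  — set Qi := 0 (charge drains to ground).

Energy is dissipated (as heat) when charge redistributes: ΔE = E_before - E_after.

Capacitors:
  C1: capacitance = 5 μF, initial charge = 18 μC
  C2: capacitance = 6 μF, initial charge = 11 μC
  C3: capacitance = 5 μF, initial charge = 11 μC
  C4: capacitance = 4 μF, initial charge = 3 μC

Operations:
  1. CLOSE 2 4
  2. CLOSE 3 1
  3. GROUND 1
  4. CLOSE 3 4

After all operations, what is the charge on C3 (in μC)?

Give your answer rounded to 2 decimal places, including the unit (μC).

Initial: C1(5μF, Q=18μC, V=3.60V), C2(6μF, Q=11μC, V=1.83V), C3(5μF, Q=11μC, V=2.20V), C4(4μF, Q=3μC, V=0.75V)
Op 1: CLOSE 2-4: Q_total=14.00, C_total=10.00, V=1.40; Q2=8.40, Q4=5.60; dissipated=1.408
Op 2: CLOSE 3-1: Q_total=29.00, C_total=10.00, V=2.90; Q3=14.50, Q1=14.50; dissipated=2.450
Op 3: GROUND 1: Q1=0; energy lost=21.025
Op 4: CLOSE 3-4: Q_total=20.10, C_total=9.00, V=2.23; Q3=11.17, Q4=8.93; dissipated=2.500
Final charges: Q1=0.00, Q2=8.40, Q3=11.17, Q4=8.93

Answer: 11.17 μC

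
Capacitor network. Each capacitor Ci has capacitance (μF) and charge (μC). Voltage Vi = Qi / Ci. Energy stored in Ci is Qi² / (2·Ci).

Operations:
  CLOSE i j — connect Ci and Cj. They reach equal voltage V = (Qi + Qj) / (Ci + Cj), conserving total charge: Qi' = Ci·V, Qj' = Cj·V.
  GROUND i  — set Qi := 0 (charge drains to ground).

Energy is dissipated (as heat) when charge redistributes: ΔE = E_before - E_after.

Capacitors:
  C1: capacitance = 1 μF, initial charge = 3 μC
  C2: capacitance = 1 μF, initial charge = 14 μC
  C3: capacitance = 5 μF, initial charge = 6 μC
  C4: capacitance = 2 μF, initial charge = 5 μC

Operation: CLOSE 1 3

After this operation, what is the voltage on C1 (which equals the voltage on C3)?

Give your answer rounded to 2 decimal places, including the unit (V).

Answer: 1.50 V

Derivation:
Initial: C1(1μF, Q=3μC, V=3.00V), C2(1μF, Q=14μC, V=14.00V), C3(5μF, Q=6μC, V=1.20V), C4(2μF, Q=5μC, V=2.50V)
Op 1: CLOSE 1-3: Q_total=9.00, C_total=6.00, V=1.50; Q1=1.50, Q3=7.50; dissipated=1.350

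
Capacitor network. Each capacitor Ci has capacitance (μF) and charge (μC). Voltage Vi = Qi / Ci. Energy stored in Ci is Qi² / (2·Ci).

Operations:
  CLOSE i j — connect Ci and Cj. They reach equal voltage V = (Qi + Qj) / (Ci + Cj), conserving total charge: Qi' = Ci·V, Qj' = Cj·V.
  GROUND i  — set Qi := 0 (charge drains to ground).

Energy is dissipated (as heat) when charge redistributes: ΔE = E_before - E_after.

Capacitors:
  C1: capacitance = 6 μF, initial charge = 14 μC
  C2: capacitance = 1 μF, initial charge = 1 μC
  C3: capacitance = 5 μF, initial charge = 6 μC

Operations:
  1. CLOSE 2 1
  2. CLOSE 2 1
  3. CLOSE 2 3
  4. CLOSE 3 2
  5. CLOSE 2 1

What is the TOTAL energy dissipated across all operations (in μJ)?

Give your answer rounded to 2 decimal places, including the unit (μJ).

Answer: 1.40 μJ

Derivation:
Initial: C1(6μF, Q=14μC, V=2.33V), C2(1μF, Q=1μC, V=1.00V), C3(5μF, Q=6μC, V=1.20V)
Op 1: CLOSE 2-1: Q_total=15.00, C_total=7.00, V=2.14; Q2=2.14, Q1=12.86; dissipated=0.762
Op 2: CLOSE 2-1: Q_total=15.00, C_total=7.00, V=2.14; Q2=2.14, Q1=12.86; dissipated=0.000
Op 3: CLOSE 2-3: Q_total=8.14, C_total=6.00, V=1.36; Q2=1.36, Q3=6.79; dissipated=0.370
Op 4: CLOSE 3-2: Q_total=8.14, C_total=6.00, V=1.36; Q3=6.79, Q2=1.36; dissipated=0.000
Op 5: CLOSE 2-1: Q_total=14.21, C_total=7.00, V=2.03; Q2=2.03, Q1=12.18; dissipated=0.265
Total dissipated: 1.397 μJ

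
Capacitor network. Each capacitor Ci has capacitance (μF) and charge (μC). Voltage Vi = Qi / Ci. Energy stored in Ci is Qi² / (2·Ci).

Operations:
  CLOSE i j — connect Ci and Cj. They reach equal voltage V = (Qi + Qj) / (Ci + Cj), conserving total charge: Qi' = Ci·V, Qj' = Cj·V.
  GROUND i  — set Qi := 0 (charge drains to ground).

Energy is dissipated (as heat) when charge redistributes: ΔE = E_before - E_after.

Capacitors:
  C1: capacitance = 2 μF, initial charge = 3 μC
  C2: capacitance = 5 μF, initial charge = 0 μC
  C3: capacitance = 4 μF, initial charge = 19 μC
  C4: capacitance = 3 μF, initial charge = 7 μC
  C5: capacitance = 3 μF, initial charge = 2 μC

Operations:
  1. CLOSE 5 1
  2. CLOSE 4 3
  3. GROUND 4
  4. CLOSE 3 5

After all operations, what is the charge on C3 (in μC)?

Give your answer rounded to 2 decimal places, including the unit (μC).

Initial: C1(2μF, Q=3μC, V=1.50V), C2(5μF, Q=0μC, V=0.00V), C3(4μF, Q=19μC, V=4.75V), C4(3μF, Q=7μC, V=2.33V), C5(3μF, Q=2μC, V=0.67V)
Op 1: CLOSE 5-1: Q_total=5.00, C_total=5.00, V=1.00; Q5=3.00, Q1=2.00; dissipated=0.417
Op 2: CLOSE 4-3: Q_total=26.00, C_total=7.00, V=3.71; Q4=11.14, Q3=14.86; dissipated=5.006
Op 3: GROUND 4: Q4=0; energy lost=20.694
Op 4: CLOSE 3-5: Q_total=17.86, C_total=7.00, V=2.55; Q3=10.20, Q5=7.65; dissipated=6.315
Final charges: Q1=2.00, Q2=0.00, Q3=10.20, Q4=0.00, Q5=7.65

Answer: 10.20 μC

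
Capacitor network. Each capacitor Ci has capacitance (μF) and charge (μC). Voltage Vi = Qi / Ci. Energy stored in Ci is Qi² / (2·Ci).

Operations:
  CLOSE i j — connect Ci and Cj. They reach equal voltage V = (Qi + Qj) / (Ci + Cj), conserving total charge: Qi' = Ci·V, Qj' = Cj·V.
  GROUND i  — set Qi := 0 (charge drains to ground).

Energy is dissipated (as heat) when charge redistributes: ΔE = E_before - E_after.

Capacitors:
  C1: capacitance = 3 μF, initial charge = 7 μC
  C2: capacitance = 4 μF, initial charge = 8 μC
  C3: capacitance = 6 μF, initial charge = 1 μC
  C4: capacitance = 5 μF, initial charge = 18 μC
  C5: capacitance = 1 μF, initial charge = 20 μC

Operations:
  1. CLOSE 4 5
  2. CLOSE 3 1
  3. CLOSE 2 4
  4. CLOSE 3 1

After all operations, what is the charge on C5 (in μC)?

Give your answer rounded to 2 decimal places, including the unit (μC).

Initial: C1(3μF, Q=7μC, V=2.33V), C2(4μF, Q=8μC, V=2.00V), C3(6μF, Q=1μC, V=0.17V), C4(5μF, Q=18μC, V=3.60V), C5(1μF, Q=20μC, V=20.00V)
Op 1: CLOSE 4-5: Q_total=38.00, C_total=6.00, V=6.33; Q4=31.67, Q5=6.33; dissipated=112.067
Op 2: CLOSE 3-1: Q_total=8.00, C_total=9.00, V=0.89; Q3=5.33, Q1=2.67; dissipated=4.694
Op 3: CLOSE 2-4: Q_total=39.67, C_total=9.00, V=4.41; Q2=17.63, Q4=22.04; dissipated=20.864
Op 4: CLOSE 3-1: Q_total=8.00, C_total=9.00, V=0.89; Q3=5.33, Q1=2.67; dissipated=0.000
Final charges: Q1=2.67, Q2=17.63, Q3=5.33, Q4=22.04, Q5=6.33

Answer: 6.33 μC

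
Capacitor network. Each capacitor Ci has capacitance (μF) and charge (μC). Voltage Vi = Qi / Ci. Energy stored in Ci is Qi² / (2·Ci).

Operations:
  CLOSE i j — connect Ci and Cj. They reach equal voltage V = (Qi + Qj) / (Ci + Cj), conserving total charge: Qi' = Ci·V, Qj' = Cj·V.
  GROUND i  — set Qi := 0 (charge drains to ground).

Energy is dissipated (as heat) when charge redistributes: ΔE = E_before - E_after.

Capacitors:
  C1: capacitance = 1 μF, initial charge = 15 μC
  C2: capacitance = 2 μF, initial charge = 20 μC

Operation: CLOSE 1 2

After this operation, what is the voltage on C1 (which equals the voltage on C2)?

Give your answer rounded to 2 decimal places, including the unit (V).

Answer: 11.67 V

Derivation:
Initial: C1(1μF, Q=15μC, V=15.00V), C2(2μF, Q=20μC, V=10.00V)
Op 1: CLOSE 1-2: Q_total=35.00, C_total=3.00, V=11.67; Q1=11.67, Q2=23.33; dissipated=8.333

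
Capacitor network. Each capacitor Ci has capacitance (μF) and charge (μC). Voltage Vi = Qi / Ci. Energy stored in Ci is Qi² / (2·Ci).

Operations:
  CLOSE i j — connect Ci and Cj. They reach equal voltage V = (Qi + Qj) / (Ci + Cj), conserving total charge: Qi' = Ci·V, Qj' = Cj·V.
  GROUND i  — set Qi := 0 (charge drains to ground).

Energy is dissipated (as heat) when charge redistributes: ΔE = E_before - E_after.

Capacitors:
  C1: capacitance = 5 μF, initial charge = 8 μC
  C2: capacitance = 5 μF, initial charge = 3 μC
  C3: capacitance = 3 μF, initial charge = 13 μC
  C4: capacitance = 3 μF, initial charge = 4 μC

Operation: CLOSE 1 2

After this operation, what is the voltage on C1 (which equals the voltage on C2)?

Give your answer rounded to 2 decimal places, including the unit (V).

Answer: 1.10 V

Derivation:
Initial: C1(5μF, Q=8μC, V=1.60V), C2(5μF, Q=3μC, V=0.60V), C3(3μF, Q=13μC, V=4.33V), C4(3μF, Q=4μC, V=1.33V)
Op 1: CLOSE 1-2: Q_total=11.00, C_total=10.00, V=1.10; Q1=5.50, Q2=5.50; dissipated=1.250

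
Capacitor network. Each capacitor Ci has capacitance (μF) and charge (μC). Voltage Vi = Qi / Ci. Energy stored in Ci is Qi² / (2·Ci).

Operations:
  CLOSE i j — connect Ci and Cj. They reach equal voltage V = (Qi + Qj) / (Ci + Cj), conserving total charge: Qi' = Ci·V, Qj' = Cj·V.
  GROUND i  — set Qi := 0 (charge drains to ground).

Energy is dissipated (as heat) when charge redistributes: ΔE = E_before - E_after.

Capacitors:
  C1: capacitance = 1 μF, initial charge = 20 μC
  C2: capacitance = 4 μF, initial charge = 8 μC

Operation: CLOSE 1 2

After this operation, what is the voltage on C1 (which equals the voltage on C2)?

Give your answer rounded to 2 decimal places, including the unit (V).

Initial: C1(1μF, Q=20μC, V=20.00V), C2(4μF, Q=8μC, V=2.00V)
Op 1: CLOSE 1-2: Q_total=28.00, C_total=5.00, V=5.60; Q1=5.60, Q2=22.40; dissipated=129.600

Answer: 5.60 V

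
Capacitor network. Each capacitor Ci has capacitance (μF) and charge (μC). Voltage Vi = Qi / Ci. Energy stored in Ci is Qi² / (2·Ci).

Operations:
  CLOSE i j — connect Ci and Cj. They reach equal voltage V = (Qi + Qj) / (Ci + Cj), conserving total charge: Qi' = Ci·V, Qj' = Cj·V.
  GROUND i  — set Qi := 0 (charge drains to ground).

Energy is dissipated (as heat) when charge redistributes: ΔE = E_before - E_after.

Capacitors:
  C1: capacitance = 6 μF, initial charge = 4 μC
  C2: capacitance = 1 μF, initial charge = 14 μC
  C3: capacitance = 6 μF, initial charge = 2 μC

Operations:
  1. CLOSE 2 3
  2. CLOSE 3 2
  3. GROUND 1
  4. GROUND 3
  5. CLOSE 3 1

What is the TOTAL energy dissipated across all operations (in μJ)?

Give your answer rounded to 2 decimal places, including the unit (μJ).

Answer: 97.05 μJ

Derivation:
Initial: C1(6μF, Q=4μC, V=0.67V), C2(1μF, Q=14μC, V=14.00V), C3(6μF, Q=2μC, V=0.33V)
Op 1: CLOSE 2-3: Q_total=16.00, C_total=7.00, V=2.29; Q2=2.29, Q3=13.71; dissipated=80.048
Op 2: CLOSE 3-2: Q_total=16.00, C_total=7.00, V=2.29; Q3=13.71, Q2=2.29; dissipated=0.000
Op 3: GROUND 1: Q1=0; energy lost=1.333
Op 4: GROUND 3: Q3=0; energy lost=15.673
Op 5: CLOSE 3-1: Q_total=0.00, C_total=12.00, V=0.00; Q3=0.00, Q1=0.00; dissipated=0.000
Total dissipated: 97.054 μJ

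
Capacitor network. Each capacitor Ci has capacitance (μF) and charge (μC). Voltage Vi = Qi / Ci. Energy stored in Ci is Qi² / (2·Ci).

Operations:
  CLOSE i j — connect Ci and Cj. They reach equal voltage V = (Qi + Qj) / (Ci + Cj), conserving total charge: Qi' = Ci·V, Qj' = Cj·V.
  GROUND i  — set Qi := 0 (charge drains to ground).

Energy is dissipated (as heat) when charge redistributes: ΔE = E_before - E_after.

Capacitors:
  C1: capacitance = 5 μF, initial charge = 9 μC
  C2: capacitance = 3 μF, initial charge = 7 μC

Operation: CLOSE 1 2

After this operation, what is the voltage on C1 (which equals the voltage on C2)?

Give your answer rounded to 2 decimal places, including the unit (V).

Answer: 2.00 V

Derivation:
Initial: C1(5μF, Q=9μC, V=1.80V), C2(3μF, Q=7μC, V=2.33V)
Op 1: CLOSE 1-2: Q_total=16.00, C_total=8.00, V=2.00; Q1=10.00, Q2=6.00; dissipated=0.267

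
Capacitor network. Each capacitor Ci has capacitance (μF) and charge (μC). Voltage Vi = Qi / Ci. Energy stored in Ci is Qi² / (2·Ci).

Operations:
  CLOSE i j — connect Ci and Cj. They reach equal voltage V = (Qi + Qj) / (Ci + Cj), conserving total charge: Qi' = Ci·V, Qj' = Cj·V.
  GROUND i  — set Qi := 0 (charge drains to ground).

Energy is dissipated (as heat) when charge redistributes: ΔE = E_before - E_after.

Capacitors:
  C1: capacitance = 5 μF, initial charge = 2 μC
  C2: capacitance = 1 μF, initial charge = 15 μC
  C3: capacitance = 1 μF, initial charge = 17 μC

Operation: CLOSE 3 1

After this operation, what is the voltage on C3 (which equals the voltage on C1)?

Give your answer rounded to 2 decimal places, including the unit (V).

Initial: C1(5μF, Q=2μC, V=0.40V), C2(1μF, Q=15μC, V=15.00V), C3(1μF, Q=17μC, V=17.00V)
Op 1: CLOSE 3-1: Q_total=19.00, C_total=6.00, V=3.17; Q3=3.17, Q1=15.83; dissipated=114.817

Answer: 3.17 V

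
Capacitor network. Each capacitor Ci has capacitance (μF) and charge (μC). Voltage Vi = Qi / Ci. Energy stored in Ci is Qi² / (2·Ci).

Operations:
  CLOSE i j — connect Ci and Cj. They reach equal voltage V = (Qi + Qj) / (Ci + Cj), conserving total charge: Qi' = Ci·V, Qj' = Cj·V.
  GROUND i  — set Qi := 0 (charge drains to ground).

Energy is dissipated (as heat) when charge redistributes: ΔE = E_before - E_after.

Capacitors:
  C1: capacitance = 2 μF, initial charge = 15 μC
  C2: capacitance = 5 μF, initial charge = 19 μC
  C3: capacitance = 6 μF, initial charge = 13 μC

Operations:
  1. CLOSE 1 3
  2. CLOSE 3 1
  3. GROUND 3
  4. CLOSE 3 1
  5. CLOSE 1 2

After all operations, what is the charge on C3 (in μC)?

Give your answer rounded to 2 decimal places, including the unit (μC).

Initial: C1(2μF, Q=15μC, V=7.50V), C2(5μF, Q=19μC, V=3.80V), C3(6μF, Q=13μC, V=2.17V)
Op 1: CLOSE 1-3: Q_total=28.00, C_total=8.00, V=3.50; Q1=7.00, Q3=21.00; dissipated=21.333
Op 2: CLOSE 3-1: Q_total=28.00, C_total=8.00, V=3.50; Q3=21.00, Q1=7.00; dissipated=0.000
Op 3: GROUND 3: Q3=0; energy lost=36.750
Op 4: CLOSE 3-1: Q_total=7.00, C_total=8.00, V=0.88; Q3=5.25, Q1=1.75; dissipated=9.188
Op 5: CLOSE 1-2: Q_total=20.75, C_total=7.00, V=2.96; Q1=5.93, Q2=14.82; dissipated=6.111
Final charges: Q1=5.93, Q2=14.82, Q3=5.25

Answer: 5.25 μC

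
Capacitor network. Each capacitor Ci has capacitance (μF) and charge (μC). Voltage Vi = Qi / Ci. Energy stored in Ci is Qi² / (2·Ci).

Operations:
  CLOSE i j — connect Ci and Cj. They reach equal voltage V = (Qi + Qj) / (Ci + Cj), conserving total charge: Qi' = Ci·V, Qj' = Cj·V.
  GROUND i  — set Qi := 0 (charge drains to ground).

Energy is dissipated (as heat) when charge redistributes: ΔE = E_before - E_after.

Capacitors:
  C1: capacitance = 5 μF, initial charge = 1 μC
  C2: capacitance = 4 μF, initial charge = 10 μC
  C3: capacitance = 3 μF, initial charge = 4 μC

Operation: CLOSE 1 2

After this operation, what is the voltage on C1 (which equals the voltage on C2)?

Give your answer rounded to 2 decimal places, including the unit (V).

Answer: 1.22 V

Derivation:
Initial: C1(5μF, Q=1μC, V=0.20V), C2(4μF, Q=10μC, V=2.50V), C3(3μF, Q=4μC, V=1.33V)
Op 1: CLOSE 1-2: Q_total=11.00, C_total=9.00, V=1.22; Q1=6.11, Q2=4.89; dissipated=5.878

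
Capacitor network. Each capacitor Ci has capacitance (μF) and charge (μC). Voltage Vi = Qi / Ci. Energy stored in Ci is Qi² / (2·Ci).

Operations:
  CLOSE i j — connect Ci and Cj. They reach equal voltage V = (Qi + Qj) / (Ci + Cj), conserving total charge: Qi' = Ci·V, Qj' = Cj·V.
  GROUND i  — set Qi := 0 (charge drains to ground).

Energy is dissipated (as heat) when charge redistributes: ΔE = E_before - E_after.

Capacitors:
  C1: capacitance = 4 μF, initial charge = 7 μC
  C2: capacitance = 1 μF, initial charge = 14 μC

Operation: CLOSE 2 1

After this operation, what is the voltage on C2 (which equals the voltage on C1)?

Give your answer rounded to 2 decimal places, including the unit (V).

Initial: C1(4μF, Q=7μC, V=1.75V), C2(1μF, Q=14μC, V=14.00V)
Op 1: CLOSE 2-1: Q_total=21.00, C_total=5.00, V=4.20; Q2=4.20, Q1=16.80; dissipated=60.025

Answer: 4.20 V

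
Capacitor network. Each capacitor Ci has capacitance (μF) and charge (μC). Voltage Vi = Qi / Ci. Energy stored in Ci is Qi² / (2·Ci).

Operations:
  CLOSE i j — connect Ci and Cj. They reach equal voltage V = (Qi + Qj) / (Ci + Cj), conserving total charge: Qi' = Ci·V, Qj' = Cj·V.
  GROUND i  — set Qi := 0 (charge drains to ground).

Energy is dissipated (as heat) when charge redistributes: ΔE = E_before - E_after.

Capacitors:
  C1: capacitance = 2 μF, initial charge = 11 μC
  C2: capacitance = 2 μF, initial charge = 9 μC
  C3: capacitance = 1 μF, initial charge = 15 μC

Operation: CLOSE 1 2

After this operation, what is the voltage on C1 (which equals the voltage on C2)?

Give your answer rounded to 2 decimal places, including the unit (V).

Answer: 5.00 V

Derivation:
Initial: C1(2μF, Q=11μC, V=5.50V), C2(2μF, Q=9μC, V=4.50V), C3(1μF, Q=15μC, V=15.00V)
Op 1: CLOSE 1-2: Q_total=20.00, C_total=4.00, V=5.00; Q1=10.00, Q2=10.00; dissipated=0.500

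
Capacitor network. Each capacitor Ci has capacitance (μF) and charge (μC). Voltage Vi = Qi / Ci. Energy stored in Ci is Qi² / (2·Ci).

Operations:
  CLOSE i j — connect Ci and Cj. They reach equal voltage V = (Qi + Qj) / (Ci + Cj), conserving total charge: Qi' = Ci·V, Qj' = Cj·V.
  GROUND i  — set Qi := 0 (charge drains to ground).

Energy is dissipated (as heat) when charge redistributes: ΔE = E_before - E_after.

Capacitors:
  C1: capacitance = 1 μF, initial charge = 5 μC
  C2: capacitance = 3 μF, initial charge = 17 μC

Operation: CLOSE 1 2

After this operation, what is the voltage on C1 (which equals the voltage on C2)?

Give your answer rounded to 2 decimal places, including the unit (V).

Initial: C1(1μF, Q=5μC, V=5.00V), C2(3μF, Q=17μC, V=5.67V)
Op 1: CLOSE 1-2: Q_total=22.00, C_total=4.00, V=5.50; Q1=5.50, Q2=16.50; dissipated=0.167

Answer: 5.50 V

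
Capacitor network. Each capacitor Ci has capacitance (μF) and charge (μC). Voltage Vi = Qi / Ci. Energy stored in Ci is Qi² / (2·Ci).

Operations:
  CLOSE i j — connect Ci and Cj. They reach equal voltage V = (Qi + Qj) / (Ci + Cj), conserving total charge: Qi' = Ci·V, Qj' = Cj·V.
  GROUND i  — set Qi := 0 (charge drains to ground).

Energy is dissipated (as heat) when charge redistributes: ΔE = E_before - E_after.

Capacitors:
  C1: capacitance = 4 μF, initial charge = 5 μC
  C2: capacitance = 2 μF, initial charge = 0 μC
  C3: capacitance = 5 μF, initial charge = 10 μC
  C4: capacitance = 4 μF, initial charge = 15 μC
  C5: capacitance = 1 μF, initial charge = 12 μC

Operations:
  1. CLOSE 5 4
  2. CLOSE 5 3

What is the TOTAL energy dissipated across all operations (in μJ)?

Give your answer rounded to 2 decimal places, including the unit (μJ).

Initial: C1(4μF, Q=5μC, V=1.25V), C2(2μF, Q=0μC, V=0.00V), C3(5μF, Q=10μC, V=2.00V), C4(4μF, Q=15μC, V=3.75V), C5(1μF, Q=12μC, V=12.00V)
Op 1: CLOSE 5-4: Q_total=27.00, C_total=5.00, V=5.40; Q5=5.40, Q4=21.60; dissipated=27.225
Op 2: CLOSE 5-3: Q_total=15.40, C_total=6.00, V=2.57; Q5=2.57, Q3=12.83; dissipated=4.817
Total dissipated: 32.042 μJ

Answer: 32.04 μJ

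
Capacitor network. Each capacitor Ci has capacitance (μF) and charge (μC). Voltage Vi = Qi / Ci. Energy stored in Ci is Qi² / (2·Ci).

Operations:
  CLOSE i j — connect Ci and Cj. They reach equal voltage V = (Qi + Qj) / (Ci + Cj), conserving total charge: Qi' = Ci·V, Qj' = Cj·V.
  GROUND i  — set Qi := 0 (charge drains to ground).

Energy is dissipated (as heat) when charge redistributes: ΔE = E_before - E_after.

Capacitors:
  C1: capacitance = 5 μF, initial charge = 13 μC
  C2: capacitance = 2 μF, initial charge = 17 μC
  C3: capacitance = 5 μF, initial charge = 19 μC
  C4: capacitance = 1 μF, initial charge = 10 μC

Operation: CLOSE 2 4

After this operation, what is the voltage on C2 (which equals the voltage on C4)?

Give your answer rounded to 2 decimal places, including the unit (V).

Answer: 9.00 V

Derivation:
Initial: C1(5μF, Q=13μC, V=2.60V), C2(2μF, Q=17μC, V=8.50V), C3(5μF, Q=19μC, V=3.80V), C4(1μF, Q=10μC, V=10.00V)
Op 1: CLOSE 2-4: Q_total=27.00, C_total=3.00, V=9.00; Q2=18.00, Q4=9.00; dissipated=0.750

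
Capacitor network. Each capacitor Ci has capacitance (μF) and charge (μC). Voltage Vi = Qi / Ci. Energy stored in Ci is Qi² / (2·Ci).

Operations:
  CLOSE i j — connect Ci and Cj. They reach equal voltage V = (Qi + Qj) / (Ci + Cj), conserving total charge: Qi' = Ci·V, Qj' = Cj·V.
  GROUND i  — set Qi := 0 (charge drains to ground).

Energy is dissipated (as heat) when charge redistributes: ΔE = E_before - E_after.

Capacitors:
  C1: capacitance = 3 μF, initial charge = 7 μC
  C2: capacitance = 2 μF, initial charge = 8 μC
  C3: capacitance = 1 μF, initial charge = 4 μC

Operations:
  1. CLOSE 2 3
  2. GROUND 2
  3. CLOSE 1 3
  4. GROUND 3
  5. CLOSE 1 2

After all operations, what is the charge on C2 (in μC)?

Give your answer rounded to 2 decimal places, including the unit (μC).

Initial: C1(3μF, Q=7μC, V=2.33V), C2(2μF, Q=8μC, V=4.00V), C3(1μF, Q=4μC, V=4.00V)
Op 1: CLOSE 2-3: Q_total=12.00, C_total=3.00, V=4.00; Q2=8.00, Q3=4.00; dissipated=0.000
Op 2: GROUND 2: Q2=0; energy lost=16.000
Op 3: CLOSE 1-3: Q_total=11.00, C_total=4.00, V=2.75; Q1=8.25, Q3=2.75; dissipated=1.042
Op 4: GROUND 3: Q3=0; energy lost=3.781
Op 5: CLOSE 1-2: Q_total=8.25, C_total=5.00, V=1.65; Q1=4.95, Q2=3.30; dissipated=4.537
Final charges: Q1=4.95, Q2=3.30, Q3=0.00

Answer: 3.30 μC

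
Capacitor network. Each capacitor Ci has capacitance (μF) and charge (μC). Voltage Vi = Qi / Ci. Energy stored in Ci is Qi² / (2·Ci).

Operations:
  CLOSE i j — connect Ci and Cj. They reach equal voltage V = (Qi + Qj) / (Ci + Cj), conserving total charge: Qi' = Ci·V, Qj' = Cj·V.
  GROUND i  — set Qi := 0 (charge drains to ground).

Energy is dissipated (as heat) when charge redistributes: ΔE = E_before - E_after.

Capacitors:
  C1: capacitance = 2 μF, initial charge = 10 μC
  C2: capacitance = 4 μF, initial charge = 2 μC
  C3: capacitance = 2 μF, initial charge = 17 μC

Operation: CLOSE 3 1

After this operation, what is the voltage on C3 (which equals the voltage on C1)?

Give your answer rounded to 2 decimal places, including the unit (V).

Answer: 6.75 V

Derivation:
Initial: C1(2μF, Q=10μC, V=5.00V), C2(4μF, Q=2μC, V=0.50V), C3(2μF, Q=17μC, V=8.50V)
Op 1: CLOSE 3-1: Q_total=27.00, C_total=4.00, V=6.75; Q3=13.50, Q1=13.50; dissipated=6.125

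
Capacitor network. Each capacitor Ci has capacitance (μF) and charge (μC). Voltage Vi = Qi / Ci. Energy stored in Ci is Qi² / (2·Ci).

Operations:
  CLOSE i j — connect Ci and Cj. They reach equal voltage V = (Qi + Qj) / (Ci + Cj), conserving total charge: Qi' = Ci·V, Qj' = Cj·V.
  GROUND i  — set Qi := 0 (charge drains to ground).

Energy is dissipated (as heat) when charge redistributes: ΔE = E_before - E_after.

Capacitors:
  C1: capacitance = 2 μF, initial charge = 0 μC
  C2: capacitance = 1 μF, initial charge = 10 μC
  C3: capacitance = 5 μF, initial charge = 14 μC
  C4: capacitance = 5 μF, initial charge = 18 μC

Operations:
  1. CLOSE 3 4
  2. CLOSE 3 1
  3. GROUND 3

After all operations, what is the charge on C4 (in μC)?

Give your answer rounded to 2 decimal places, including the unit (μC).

Initial: C1(2μF, Q=0μC, V=0.00V), C2(1μF, Q=10μC, V=10.00V), C3(5μF, Q=14μC, V=2.80V), C4(5μF, Q=18μC, V=3.60V)
Op 1: CLOSE 3-4: Q_total=32.00, C_total=10.00, V=3.20; Q3=16.00, Q4=16.00; dissipated=0.800
Op 2: CLOSE 3-1: Q_total=16.00, C_total=7.00, V=2.29; Q3=11.43, Q1=4.57; dissipated=7.314
Op 3: GROUND 3: Q3=0; energy lost=13.061
Final charges: Q1=4.57, Q2=10.00, Q3=0.00, Q4=16.00

Answer: 16.00 μC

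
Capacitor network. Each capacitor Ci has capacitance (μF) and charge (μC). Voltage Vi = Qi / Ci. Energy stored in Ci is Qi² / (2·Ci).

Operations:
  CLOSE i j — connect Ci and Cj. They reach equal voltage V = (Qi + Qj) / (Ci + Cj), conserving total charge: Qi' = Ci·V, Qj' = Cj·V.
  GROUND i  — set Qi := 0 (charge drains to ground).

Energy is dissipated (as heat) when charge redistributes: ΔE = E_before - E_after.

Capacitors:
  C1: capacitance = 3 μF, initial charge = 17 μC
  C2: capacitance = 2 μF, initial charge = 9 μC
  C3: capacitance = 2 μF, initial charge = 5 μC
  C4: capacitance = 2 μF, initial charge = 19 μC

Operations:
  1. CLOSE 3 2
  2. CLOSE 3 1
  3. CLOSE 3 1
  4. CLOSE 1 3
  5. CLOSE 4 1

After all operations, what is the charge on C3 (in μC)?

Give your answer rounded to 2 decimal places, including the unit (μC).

Answer: 9.60 μC

Derivation:
Initial: C1(3μF, Q=17μC, V=5.67V), C2(2μF, Q=9μC, V=4.50V), C3(2μF, Q=5μC, V=2.50V), C4(2μF, Q=19μC, V=9.50V)
Op 1: CLOSE 3-2: Q_total=14.00, C_total=4.00, V=3.50; Q3=7.00, Q2=7.00; dissipated=2.000
Op 2: CLOSE 3-1: Q_total=24.00, C_total=5.00, V=4.80; Q3=9.60, Q1=14.40; dissipated=2.817
Op 3: CLOSE 3-1: Q_total=24.00, C_total=5.00, V=4.80; Q3=9.60, Q1=14.40; dissipated=0.000
Op 4: CLOSE 1-3: Q_total=24.00, C_total=5.00, V=4.80; Q1=14.40, Q3=9.60; dissipated=0.000
Op 5: CLOSE 4-1: Q_total=33.40, C_total=5.00, V=6.68; Q4=13.36, Q1=20.04; dissipated=13.254
Final charges: Q1=20.04, Q2=7.00, Q3=9.60, Q4=13.36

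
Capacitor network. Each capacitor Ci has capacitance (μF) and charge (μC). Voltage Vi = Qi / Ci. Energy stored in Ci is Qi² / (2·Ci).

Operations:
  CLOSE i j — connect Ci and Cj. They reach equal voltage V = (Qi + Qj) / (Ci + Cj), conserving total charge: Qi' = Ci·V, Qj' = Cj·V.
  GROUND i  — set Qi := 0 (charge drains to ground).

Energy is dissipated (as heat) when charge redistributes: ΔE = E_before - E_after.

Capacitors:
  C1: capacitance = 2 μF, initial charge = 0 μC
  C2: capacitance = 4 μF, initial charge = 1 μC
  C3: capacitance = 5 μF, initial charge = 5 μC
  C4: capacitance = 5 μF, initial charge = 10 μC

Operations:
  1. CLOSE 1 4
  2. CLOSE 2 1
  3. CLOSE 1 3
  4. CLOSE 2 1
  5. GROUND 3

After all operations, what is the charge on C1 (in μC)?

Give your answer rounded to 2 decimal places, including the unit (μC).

Answer: 1.46 μC

Derivation:
Initial: C1(2μF, Q=0μC, V=0.00V), C2(4μF, Q=1μC, V=0.25V), C3(5μF, Q=5μC, V=1.00V), C4(5μF, Q=10μC, V=2.00V)
Op 1: CLOSE 1-4: Q_total=10.00, C_total=7.00, V=1.43; Q1=2.86, Q4=7.14; dissipated=2.857
Op 2: CLOSE 2-1: Q_total=3.86, C_total=6.00, V=0.64; Q2=2.57, Q1=1.29; dissipated=0.926
Op 3: CLOSE 1-3: Q_total=6.29, C_total=7.00, V=0.90; Q1=1.80, Q3=4.49; dissipated=0.091
Op 4: CLOSE 2-1: Q_total=4.37, C_total=6.00, V=0.73; Q2=2.91, Q1=1.46; dissipated=0.043
Op 5: GROUND 3: Q3=0; energy lost=2.016
Final charges: Q1=1.46, Q2=2.91, Q3=0.00, Q4=7.14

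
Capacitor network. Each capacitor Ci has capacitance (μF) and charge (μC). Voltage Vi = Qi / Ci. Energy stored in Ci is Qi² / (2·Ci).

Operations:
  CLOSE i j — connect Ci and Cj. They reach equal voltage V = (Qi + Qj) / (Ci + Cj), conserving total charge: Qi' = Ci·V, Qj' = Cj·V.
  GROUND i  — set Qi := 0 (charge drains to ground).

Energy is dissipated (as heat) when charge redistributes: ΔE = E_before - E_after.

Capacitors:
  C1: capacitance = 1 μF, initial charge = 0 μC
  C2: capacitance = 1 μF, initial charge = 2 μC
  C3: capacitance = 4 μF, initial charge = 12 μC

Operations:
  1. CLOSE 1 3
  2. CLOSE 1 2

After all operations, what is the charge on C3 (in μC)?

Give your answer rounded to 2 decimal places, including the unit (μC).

Answer: 9.60 μC

Derivation:
Initial: C1(1μF, Q=0μC, V=0.00V), C2(1μF, Q=2μC, V=2.00V), C3(4μF, Q=12μC, V=3.00V)
Op 1: CLOSE 1-3: Q_total=12.00, C_total=5.00, V=2.40; Q1=2.40, Q3=9.60; dissipated=3.600
Op 2: CLOSE 1-2: Q_total=4.40, C_total=2.00, V=2.20; Q1=2.20, Q2=2.20; dissipated=0.040
Final charges: Q1=2.20, Q2=2.20, Q3=9.60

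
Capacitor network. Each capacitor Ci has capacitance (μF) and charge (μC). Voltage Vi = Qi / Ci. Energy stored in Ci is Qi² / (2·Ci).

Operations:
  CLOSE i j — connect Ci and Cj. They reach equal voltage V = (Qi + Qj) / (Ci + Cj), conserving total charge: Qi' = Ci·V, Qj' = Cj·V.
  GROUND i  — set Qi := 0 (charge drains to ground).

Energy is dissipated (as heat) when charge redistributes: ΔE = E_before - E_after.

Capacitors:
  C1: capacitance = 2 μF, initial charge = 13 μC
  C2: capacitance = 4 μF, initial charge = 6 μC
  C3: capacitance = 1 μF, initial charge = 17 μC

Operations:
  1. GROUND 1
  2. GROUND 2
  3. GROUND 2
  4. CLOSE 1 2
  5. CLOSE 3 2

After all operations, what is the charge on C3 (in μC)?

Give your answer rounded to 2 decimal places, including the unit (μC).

Initial: C1(2μF, Q=13μC, V=6.50V), C2(4μF, Q=6μC, V=1.50V), C3(1μF, Q=17μC, V=17.00V)
Op 1: GROUND 1: Q1=0; energy lost=42.250
Op 2: GROUND 2: Q2=0; energy lost=4.500
Op 3: GROUND 2: Q2=0; energy lost=0.000
Op 4: CLOSE 1-2: Q_total=0.00, C_total=6.00, V=0.00; Q1=0.00, Q2=0.00; dissipated=0.000
Op 5: CLOSE 3-2: Q_total=17.00, C_total=5.00, V=3.40; Q3=3.40, Q2=13.60; dissipated=115.600
Final charges: Q1=0.00, Q2=13.60, Q3=3.40

Answer: 3.40 μC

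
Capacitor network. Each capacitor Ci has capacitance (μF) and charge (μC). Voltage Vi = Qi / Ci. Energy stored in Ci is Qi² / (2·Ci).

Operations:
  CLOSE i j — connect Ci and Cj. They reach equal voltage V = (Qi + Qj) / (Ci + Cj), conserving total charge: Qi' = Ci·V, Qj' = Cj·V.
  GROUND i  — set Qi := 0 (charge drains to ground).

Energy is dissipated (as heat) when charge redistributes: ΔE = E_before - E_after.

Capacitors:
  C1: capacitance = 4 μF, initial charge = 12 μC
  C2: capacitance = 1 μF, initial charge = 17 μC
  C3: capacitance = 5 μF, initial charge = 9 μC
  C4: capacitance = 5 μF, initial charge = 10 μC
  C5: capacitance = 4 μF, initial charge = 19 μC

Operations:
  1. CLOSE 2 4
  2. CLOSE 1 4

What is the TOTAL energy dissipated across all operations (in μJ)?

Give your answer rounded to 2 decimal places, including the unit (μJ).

Answer: 96.25 μJ

Derivation:
Initial: C1(4μF, Q=12μC, V=3.00V), C2(1μF, Q=17μC, V=17.00V), C3(5μF, Q=9μC, V=1.80V), C4(5μF, Q=10μC, V=2.00V), C5(4μF, Q=19μC, V=4.75V)
Op 1: CLOSE 2-4: Q_total=27.00, C_total=6.00, V=4.50; Q2=4.50, Q4=22.50; dissipated=93.750
Op 2: CLOSE 1-4: Q_total=34.50, C_total=9.00, V=3.83; Q1=15.33, Q4=19.17; dissipated=2.500
Total dissipated: 96.250 μJ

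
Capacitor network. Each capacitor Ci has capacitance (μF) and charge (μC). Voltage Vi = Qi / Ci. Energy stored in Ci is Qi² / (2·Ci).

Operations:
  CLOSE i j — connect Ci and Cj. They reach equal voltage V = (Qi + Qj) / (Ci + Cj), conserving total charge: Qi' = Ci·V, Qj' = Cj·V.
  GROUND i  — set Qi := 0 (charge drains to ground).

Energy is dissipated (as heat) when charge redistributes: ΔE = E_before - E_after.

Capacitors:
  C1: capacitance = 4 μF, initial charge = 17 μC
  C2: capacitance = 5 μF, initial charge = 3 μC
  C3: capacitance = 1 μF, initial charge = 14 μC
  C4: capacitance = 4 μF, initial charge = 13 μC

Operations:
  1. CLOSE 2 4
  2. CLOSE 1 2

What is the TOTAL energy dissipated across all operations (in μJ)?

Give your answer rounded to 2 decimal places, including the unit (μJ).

Answer: 14.59 μJ

Derivation:
Initial: C1(4μF, Q=17μC, V=4.25V), C2(5μF, Q=3μC, V=0.60V), C3(1μF, Q=14μC, V=14.00V), C4(4μF, Q=13μC, V=3.25V)
Op 1: CLOSE 2-4: Q_total=16.00, C_total=9.00, V=1.78; Q2=8.89, Q4=7.11; dissipated=7.803
Op 2: CLOSE 1-2: Q_total=25.89, C_total=9.00, V=2.88; Q1=11.51, Q2=14.38; dissipated=6.791
Total dissipated: 14.594 μJ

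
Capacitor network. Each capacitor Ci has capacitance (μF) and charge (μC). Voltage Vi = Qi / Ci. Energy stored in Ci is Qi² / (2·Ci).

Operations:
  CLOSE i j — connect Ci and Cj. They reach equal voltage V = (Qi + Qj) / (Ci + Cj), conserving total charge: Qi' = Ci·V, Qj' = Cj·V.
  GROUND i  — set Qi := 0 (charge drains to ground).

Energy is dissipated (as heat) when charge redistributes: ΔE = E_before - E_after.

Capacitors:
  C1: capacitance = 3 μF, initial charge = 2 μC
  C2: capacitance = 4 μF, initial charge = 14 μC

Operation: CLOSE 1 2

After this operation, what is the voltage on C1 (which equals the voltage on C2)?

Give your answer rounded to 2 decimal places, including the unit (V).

Initial: C1(3μF, Q=2μC, V=0.67V), C2(4μF, Q=14μC, V=3.50V)
Op 1: CLOSE 1-2: Q_total=16.00, C_total=7.00, V=2.29; Q1=6.86, Q2=9.14; dissipated=6.881

Answer: 2.29 V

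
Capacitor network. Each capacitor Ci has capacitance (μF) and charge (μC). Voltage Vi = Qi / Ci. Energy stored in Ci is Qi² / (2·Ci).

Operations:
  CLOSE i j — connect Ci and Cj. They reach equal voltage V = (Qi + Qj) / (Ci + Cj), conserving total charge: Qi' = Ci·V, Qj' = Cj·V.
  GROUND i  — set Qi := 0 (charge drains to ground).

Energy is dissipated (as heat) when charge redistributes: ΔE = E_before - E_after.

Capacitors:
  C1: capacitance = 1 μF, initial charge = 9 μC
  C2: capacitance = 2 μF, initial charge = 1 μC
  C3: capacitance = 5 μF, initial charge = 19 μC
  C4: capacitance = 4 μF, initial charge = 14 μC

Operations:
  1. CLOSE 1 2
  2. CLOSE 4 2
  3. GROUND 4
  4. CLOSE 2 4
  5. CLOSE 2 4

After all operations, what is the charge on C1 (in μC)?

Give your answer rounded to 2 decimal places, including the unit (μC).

Initial: C1(1μF, Q=9μC, V=9.00V), C2(2μF, Q=1μC, V=0.50V), C3(5μF, Q=19μC, V=3.80V), C4(4μF, Q=14μC, V=3.50V)
Op 1: CLOSE 1-2: Q_total=10.00, C_total=3.00, V=3.33; Q1=3.33, Q2=6.67; dissipated=24.083
Op 2: CLOSE 4-2: Q_total=20.67, C_total=6.00, V=3.44; Q4=13.78, Q2=6.89; dissipated=0.019
Op 3: GROUND 4: Q4=0; energy lost=23.728
Op 4: CLOSE 2-4: Q_total=6.89, C_total=6.00, V=1.15; Q2=2.30, Q4=4.59; dissipated=7.909
Op 5: CLOSE 2-4: Q_total=6.89, C_total=6.00, V=1.15; Q2=2.30, Q4=4.59; dissipated=0.000
Final charges: Q1=3.33, Q2=2.30, Q3=19.00, Q4=4.59

Answer: 3.33 μC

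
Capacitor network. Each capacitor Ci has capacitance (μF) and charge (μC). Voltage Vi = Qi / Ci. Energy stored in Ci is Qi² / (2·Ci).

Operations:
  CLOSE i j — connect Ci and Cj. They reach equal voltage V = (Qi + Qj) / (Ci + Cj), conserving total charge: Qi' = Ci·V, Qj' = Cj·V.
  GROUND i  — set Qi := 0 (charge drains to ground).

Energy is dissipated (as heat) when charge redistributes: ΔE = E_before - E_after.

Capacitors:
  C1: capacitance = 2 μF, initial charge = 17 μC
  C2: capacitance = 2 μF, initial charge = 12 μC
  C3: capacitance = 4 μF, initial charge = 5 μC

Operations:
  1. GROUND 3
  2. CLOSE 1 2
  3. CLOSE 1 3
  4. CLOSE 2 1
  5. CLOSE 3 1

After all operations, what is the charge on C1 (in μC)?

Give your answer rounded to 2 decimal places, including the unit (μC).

Initial: C1(2μF, Q=17μC, V=8.50V), C2(2μF, Q=12μC, V=6.00V), C3(4μF, Q=5μC, V=1.25V)
Op 1: GROUND 3: Q3=0; energy lost=3.125
Op 2: CLOSE 1-2: Q_total=29.00, C_total=4.00, V=7.25; Q1=14.50, Q2=14.50; dissipated=3.125
Op 3: CLOSE 1-3: Q_total=14.50, C_total=6.00, V=2.42; Q1=4.83, Q3=9.67; dissipated=35.042
Op 4: CLOSE 2-1: Q_total=19.33, C_total=4.00, V=4.83; Q2=9.67, Q1=9.67; dissipated=11.681
Op 5: CLOSE 3-1: Q_total=19.33, C_total=6.00, V=3.22; Q3=12.89, Q1=6.44; dissipated=3.894
Final charges: Q1=6.44, Q2=9.67, Q3=12.89

Answer: 6.44 μC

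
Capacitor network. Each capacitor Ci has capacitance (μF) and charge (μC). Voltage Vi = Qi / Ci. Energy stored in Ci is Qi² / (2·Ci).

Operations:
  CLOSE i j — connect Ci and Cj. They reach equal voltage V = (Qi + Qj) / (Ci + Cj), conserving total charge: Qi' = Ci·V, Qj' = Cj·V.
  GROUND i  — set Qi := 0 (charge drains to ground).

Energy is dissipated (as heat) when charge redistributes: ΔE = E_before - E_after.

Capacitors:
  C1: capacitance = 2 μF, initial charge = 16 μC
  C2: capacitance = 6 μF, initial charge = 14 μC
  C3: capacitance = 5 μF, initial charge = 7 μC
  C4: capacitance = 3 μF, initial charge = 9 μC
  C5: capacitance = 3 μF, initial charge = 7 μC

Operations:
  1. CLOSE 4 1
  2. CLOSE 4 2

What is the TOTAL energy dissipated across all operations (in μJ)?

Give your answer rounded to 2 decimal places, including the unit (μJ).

Answer: 22.11 μJ

Derivation:
Initial: C1(2μF, Q=16μC, V=8.00V), C2(6μF, Q=14μC, V=2.33V), C3(5μF, Q=7μC, V=1.40V), C4(3μF, Q=9μC, V=3.00V), C5(3μF, Q=7μC, V=2.33V)
Op 1: CLOSE 4-1: Q_total=25.00, C_total=5.00, V=5.00; Q4=15.00, Q1=10.00; dissipated=15.000
Op 2: CLOSE 4-2: Q_total=29.00, C_total=9.00, V=3.22; Q4=9.67, Q2=19.33; dissipated=7.111
Total dissipated: 22.111 μJ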